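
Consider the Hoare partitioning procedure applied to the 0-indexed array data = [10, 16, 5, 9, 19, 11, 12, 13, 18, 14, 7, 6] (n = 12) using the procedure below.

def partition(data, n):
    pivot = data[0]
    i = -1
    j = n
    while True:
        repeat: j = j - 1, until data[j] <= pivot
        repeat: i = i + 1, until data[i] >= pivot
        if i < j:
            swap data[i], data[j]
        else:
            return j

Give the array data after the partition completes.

pivot=10
j stops at 11 (6), i stops at 0 (10); swap ⇒ [6, 16, 5, 9, 19, 11, 12, 13, 18, 14, 7, 10]
j stops at 10 (7), i stops at 1 (16); swap ⇒ [6, 7, 5, 9, 19, 11, 12, 13, 18, 14, 16, 10]
j stops at 3, i stops at 4; i≥j ⇒ return 3. data=[6, 7, 5, 9, 19, 11, 12, 13, 18, 14, 16, 10]

[6, 7, 5, 9, 19, 11, 12, 13, 18, 14, 16, 10]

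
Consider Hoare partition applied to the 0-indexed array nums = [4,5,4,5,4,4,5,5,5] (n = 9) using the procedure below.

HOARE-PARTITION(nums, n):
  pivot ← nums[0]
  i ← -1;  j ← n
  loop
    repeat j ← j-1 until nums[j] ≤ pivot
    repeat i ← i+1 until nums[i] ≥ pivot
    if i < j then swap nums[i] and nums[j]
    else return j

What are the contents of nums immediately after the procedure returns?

[4,4,4,5,5,4,5,5,5]

pivot=4
j stops at 5 (4), i stops at 0 (4); swap ⇒ [4,5,4,5,4,4,5,5,5]
j stops at 4 (4), i stops at 1 (5); swap ⇒ [4,4,4,5,5,4,5,5,5]
j stops at 2, i stops at 2; i≥j ⇒ return 2. nums=[4,4,4,5,5,4,5,5,5]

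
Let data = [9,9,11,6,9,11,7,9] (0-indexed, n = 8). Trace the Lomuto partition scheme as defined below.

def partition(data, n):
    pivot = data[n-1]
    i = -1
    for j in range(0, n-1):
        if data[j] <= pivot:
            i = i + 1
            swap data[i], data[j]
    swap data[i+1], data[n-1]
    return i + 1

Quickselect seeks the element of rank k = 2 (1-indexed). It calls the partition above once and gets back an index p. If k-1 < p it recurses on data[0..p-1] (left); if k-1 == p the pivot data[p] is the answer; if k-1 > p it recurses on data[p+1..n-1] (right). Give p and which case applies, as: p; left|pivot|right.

5; left

pivot = data[7] = 9; i = -1
j=0: data[0]=9 ≤ 9 → i=0, swap data[0],data[0] (no change) → [9,9,11,6,9,11,7,9]
j=1: data[1]=9 ≤ 9 → i=1, swap data[1],data[1] (no change) → [9,9,11,6,9,11,7,9]
j=2: data[2]=11 > 9 → no swap
j=3: data[3]=6 ≤ 9 → i=2, swap data[2],data[3] → [9,9,6,11,9,11,7,9]
j=4: data[4]=9 ≤ 9 → i=3, swap data[3],data[4] → [9,9,6,9,11,11,7,9]
j=5: data[5]=11 > 9 → no swap
j=6: data[6]=7 ≤ 9 → i=4, swap data[4],data[6] → [9,9,6,9,7,11,11,9]
final swap data[5],data[7] → [9,9,6,9,7,9,11,11]; return 5
p = 5; k-1 = 1 < 5 ⇒ left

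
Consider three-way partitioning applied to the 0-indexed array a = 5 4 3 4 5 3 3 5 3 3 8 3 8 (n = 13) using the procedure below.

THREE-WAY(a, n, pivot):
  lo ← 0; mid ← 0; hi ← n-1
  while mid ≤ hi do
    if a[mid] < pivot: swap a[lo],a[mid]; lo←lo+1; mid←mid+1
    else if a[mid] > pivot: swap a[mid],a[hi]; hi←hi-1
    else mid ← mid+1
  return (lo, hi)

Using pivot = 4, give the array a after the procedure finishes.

lo=0 mid=0 hi=12
5>4: swap(0,12), hi=11 ⇒ 8 4 3 4 5 3 3 5 3 3 8 3 5
8>4: swap(0,11), hi=10 ⇒ 3 4 3 4 5 3 3 5 3 3 8 8 5
3<4: swap(0,0), lo=1 mid=1 ⇒ 3 4 3 4 5 3 3 5 3 3 8 8 5
4=4: mid=2
3<4: swap(1,2), lo=2 mid=3 ⇒ 3 3 4 4 5 3 3 5 3 3 8 8 5
4=4: mid=4
5>4: swap(4,10), hi=9 ⇒ 3 3 4 4 8 3 3 5 3 3 5 8 5
8>4: swap(4,9), hi=8 ⇒ 3 3 4 4 3 3 3 5 3 8 5 8 5
3<4: swap(2,4), lo=3 mid=5 ⇒ 3 3 3 4 4 3 3 5 3 8 5 8 5
3<4: swap(3,5), lo=4 mid=6 ⇒ 3 3 3 3 4 4 3 5 3 8 5 8 5
3<4: swap(4,6), lo=5 mid=7 ⇒ 3 3 3 3 3 4 4 5 3 8 5 8 5
5>4: swap(7,8), hi=7 ⇒ 3 3 3 3 3 4 4 3 5 8 5 8 5
3<4: swap(5,7), lo=6 mid=8 ⇒ 3 3 3 3 3 3 4 4 5 8 5 8 5
done. lo=6 hi=7; a=3 3 3 3 3 3 4 4 5 8 5 8 5

3 3 3 3 3 3 4 4 5 8 5 8 5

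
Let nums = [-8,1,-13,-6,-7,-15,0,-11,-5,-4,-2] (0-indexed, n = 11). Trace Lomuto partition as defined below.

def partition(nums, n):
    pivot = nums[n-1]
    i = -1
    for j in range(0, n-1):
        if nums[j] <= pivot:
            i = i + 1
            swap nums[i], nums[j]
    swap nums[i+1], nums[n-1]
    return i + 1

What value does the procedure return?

pivot=-2, i=-1
j=0: -8≤-2, i=0, swap(0,0) ⇒ [-8,1,-13,-6,-7,-15,0,-11,-5,-4,-2]
j=1: 1>-2, skip
j=2: -13≤-2, i=1, swap(1,2) ⇒ [-8,-13,1,-6,-7,-15,0,-11,-5,-4,-2]
j=3: -6≤-2, i=2, swap(2,3) ⇒ [-8,-13,-6,1,-7,-15,0,-11,-5,-4,-2]
j=4: -7≤-2, i=3, swap(3,4) ⇒ [-8,-13,-6,-7,1,-15,0,-11,-5,-4,-2]
j=5: -15≤-2, i=4, swap(4,5) ⇒ [-8,-13,-6,-7,-15,1,0,-11,-5,-4,-2]
j=6: 0>-2, skip
j=7: -11≤-2, i=5, swap(5,7) ⇒ [-8,-13,-6,-7,-15,-11,0,1,-5,-4,-2]
j=8: -5≤-2, i=6, swap(6,8) ⇒ [-8,-13,-6,-7,-15,-11,-5,1,0,-4,-2]
j=9: -4≤-2, i=7, swap(7,9) ⇒ [-8,-13,-6,-7,-15,-11,-5,-4,0,1,-2]
swap(8,10) ⇒ [-8,-13,-6,-7,-15,-11,-5,-4,-2,1,0]; return 8

8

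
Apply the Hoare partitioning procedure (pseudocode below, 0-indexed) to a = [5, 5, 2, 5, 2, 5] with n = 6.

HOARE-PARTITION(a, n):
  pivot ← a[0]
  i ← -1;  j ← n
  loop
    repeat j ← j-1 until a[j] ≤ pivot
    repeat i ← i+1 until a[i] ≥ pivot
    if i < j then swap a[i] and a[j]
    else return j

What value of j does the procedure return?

pivot = a[0] = 5; i = -1, j = 6
j→5 (a[5]=5≤5), i→0 (a[0]=5≥5); i<j, swap → [5, 5, 2, 5, 2, 5]
j→4 (a[4]=2≤5), i→1 (a[1]=5≥5); i<j, swap → [5, 2, 2, 5, 5, 5]
j→3, i→3; i≥j, return j=3. a = [5, 2, 2, 5, 5, 5]

3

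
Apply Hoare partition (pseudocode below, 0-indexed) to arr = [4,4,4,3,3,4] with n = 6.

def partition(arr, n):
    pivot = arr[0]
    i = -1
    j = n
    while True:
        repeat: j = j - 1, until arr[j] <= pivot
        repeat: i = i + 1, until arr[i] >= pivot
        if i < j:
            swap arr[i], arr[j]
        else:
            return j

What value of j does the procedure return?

2

pivot=4
j stops at 5 (4), i stops at 0 (4); swap ⇒ [4,4,4,3,3,4]
j stops at 4 (3), i stops at 1 (4); swap ⇒ [4,3,4,3,4,4]
j stops at 3 (3), i stops at 2 (4); swap ⇒ [4,3,3,4,4,4]
j stops at 2, i stops at 3; i≥j ⇒ return 2. arr=[4,3,3,4,4,4]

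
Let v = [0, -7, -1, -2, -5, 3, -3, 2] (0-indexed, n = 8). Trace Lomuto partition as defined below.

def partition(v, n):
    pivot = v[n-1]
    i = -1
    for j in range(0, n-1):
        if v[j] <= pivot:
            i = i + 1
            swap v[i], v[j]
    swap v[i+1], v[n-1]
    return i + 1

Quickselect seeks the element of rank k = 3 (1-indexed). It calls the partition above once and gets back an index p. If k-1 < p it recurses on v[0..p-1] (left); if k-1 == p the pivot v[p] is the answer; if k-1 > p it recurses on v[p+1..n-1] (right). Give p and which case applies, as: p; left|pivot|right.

pivot = v[7] = 2; i = -1
j=0: v[0]=0 ≤ 2 → i=0, swap v[0],v[0] (no change) → [0, -7, -1, -2, -5, 3, -3, 2]
j=1: v[1]=-7 ≤ 2 → i=1, swap v[1],v[1] (no change) → [0, -7, -1, -2, -5, 3, -3, 2]
j=2: v[2]=-1 ≤ 2 → i=2, swap v[2],v[2] (no change) → [0, -7, -1, -2, -5, 3, -3, 2]
j=3: v[3]=-2 ≤ 2 → i=3, swap v[3],v[3] (no change) → [0, -7, -1, -2, -5, 3, -3, 2]
j=4: v[4]=-5 ≤ 2 → i=4, swap v[4],v[4] (no change) → [0, -7, -1, -2, -5, 3, -3, 2]
j=5: v[5]=3 > 2 → no swap
j=6: v[6]=-3 ≤ 2 → i=5, swap v[5],v[6] → [0, -7, -1, -2, -5, -3, 3, 2]
final swap v[6],v[7] → [0, -7, -1, -2, -5, -3, 2, 3]; return 6
p = 6; k-1 = 2 < 6 ⇒ left

6; left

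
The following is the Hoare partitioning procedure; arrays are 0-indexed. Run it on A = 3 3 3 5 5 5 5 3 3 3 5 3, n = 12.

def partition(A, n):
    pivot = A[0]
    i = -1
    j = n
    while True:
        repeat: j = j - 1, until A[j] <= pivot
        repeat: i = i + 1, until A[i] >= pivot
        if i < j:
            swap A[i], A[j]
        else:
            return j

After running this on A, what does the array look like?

3 3 3 3 5 5 5 5 3 3 5 3

pivot = A[0] = 3; i = -1, j = 12
j→11 (A[11]=3≤3), i→0 (A[0]=3≥3); i<j, swap → 3 3 3 5 5 5 5 3 3 3 5 3
j→9 (A[9]=3≤3), i→1 (A[1]=3≥3); i<j, swap → 3 3 3 5 5 5 5 3 3 3 5 3
j→8 (A[8]=3≤3), i→2 (A[2]=3≥3); i<j, swap → 3 3 3 5 5 5 5 3 3 3 5 3
j→7 (A[7]=3≤3), i→3 (A[3]=5≥3); i<j, swap → 3 3 3 3 5 5 5 5 3 3 5 3
j→3, i→4; i≥j, return j=3. A = 3 3 3 3 5 5 5 5 3 3 5 3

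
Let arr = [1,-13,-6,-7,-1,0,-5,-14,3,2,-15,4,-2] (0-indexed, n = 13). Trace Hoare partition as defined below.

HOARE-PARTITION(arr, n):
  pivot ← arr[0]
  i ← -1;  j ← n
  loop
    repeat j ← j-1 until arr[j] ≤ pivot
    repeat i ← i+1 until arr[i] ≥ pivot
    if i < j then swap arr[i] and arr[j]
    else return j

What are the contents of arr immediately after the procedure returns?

pivot = arr[0] = 1; i = -1, j = 13
j→12 (arr[12]=-2≤1), i→0 (arr[0]=1≥1); i<j, swap → [-2,-13,-6,-7,-1,0,-5,-14,3,2,-15,4,1]
j→10 (arr[10]=-15≤1), i→8 (arr[8]=3≥1); i<j, swap → [-2,-13,-6,-7,-1,0,-5,-14,-15,2,3,4,1]
j→8, i→9; i≥j, return j=8. arr = [-2,-13,-6,-7,-1,0,-5,-14,-15,2,3,4,1]

[-2,-13,-6,-7,-1,0,-5,-14,-15,2,3,4,1]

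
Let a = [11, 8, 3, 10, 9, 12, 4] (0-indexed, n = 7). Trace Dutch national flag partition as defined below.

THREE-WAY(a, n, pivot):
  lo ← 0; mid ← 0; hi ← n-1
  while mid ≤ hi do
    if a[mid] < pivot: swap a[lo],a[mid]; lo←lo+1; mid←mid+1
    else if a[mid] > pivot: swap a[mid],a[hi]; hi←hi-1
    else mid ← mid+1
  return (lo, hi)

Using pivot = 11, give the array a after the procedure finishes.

pivot = 11; lo=0, mid=0, hi=6
a[mid]=11=11: mid=1
a[mid]=8<11: swap a[0],a[1]; lo=1,mid=2 → [8, 11, 3, 10, 9, 12, 4]
a[mid]=3<11: swap a[1],a[2]; lo=2,mid=3 → [8, 3, 11, 10, 9, 12, 4]
a[mid]=10<11: swap a[2],a[3]; lo=3,mid=4 → [8, 3, 10, 11, 9, 12, 4]
a[mid]=9<11: swap a[3],a[4]; lo=4,mid=5 → [8, 3, 10, 9, 11, 12, 4]
a[mid]=12>11: swap a[5],a[6]; hi=5 → [8, 3, 10, 9, 11, 4, 12]
a[mid]=4<11: swap a[4],a[5]; lo=5,mid=6 → [8, 3, 10, 9, 4, 11, 12]
end: lo=5, hi=5; a = [8, 3, 10, 9, 4, 11, 12]

[8, 3, 10, 9, 4, 11, 12]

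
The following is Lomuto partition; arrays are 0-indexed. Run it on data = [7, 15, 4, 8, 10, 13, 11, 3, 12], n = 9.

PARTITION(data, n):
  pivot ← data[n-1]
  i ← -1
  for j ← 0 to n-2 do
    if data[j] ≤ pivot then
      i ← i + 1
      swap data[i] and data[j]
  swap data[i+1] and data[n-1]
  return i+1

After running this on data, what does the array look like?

[7, 4, 8, 10, 11, 3, 12, 13, 15]

pivot=12, i=-1
j=0: 7≤12, i=0, swap(0,0) ⇒ [7, 15, 4, 8, 10, 13, 11, 3, 12]
j=1: 15>12, skip
j=2: 4≤12, i=1, swap(1,2) ⇒ [7, 4, 15, 8, 10, 13, 11, 3, 12]
j=3: 8≤12, i=2, swap(2,3) ⇒ [7, 4, 8, 15, 10, 13, 11, 3, 12]
j=4: 10≤12, i=3, swap(3,4) ⇒ [7, 4, 8, 10, 15, 13, 11, 3, 12]
j=5: 13>12, skip
j=6: 11≤12, i=4, swap(4,6) ⇒ [7, 4, 8, 10, 11, 13, 15, 3, 12]
j=7: 3≤12, i=5, swap(5,7) ⇒ [7, 4, 8, 10, 11, 3, 15, 13, 12]
swap(6,8) ⇒ [7, 4, 8, 10, 11, 3, 12, 13, 15]; return 6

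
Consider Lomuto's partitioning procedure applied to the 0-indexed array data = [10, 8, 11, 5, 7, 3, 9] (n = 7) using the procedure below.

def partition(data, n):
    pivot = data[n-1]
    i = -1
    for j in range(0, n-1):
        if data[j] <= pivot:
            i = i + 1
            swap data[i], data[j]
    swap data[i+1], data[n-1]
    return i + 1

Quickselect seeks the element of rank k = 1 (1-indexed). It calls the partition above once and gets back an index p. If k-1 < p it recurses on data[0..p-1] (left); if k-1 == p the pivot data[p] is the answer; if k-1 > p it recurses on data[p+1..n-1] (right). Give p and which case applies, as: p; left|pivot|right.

pivot=9, i=-1
j=0: 10>9, skip
j=1: 8≤9, i=0, swap(0,1) ⇒ [8, 10, 11, 5, 7, 3, 9]
j=2: 11>9, skip
j=3: 5≤9, i=1, swap(1,3) ⇒ [8, 5, 11, 10, 7, 3, 9]
j=4: 7≤9, i=2, swap(2,4) ⇒ [8, 5, 7, 10, 11, 3, 9]
j=5: 3≤9, i=3, swap(3,5) ⇒ [8, 5, 7, 3, 11, 10, 9]
swap(4,6) ⇒ [8, 5, 7, 3, 9, 10, 11]; return 4
p = 4; k-1 = 0 < 4 ⇒ left

4; left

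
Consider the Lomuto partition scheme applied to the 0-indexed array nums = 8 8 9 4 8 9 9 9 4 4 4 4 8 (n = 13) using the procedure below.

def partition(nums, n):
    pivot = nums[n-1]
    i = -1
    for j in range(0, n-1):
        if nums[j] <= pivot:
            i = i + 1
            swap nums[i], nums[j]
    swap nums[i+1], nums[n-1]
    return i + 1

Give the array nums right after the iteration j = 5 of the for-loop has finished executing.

8 8 4 8 9 9 9 9 4 4 4 4 8

pivot=8, i=-1
j=0: 8≤8, i=0, swap(0,0) ⇒ 8 8 9 4 8 9 9 9 4 4 4 4 8
j=1: 8≤8, i=1, swap(1,1) ⇒ 8 8 9 4 8 9 9 9 4 4 4 4 8
j=2: 9>8, skip
j=3: 4≤8, i=2, swap(2,3) ⇒ 8 8 4 9 8 9 9 9 4 4 4 4 8
j=4: 8≤8, i=3, swap(3,4) ⇒ 8 8 4 8 9 9 9 9 4 4 4 4 8
j=5: 9>8, skip
(after j=5) nums = 8 8 4 8 9 9 9 9 4 4 4 4 8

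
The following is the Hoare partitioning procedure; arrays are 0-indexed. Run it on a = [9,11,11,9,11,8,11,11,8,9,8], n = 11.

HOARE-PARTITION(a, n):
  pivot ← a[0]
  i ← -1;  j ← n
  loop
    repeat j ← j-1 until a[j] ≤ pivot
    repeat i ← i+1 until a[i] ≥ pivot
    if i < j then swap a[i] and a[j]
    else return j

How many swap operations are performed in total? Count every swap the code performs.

4

pivot = a[0] = 9; i = -1, j = 11
j→10 (a[10]=8≤9), i→0 (a[0]=9≥9); i<j, swap → [8,11,11,9,11,8,11,11,8,9,9]
j→9 (a[9]=9≤9), i→1 (a[1]=11≥9); i<j, swap → [8,9,11,9,11,8,11,11,8,11,9]
j→8 (a[8]=8≤9), i→2 (a[2]=11≥9); i<j, swap → [8,9,8,9,11,8,11,11,11,11,9]
j→5 (a[5]=8≤9), i→3 (a[3]=9≥9); i<j, swap → [8,9,8,8,11,9,11,11,11,11,9]
j→3, i→4; i≥j, return j=3. a = [8,9,8,8,11,9,11,11,11,11,9]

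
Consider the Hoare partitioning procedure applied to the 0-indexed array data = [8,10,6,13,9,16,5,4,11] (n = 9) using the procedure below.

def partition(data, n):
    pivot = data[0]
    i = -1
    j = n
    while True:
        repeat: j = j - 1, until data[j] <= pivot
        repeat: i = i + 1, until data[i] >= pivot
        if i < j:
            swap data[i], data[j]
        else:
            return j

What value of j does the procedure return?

pivot = data[0] = 8; i = -1, j = 9
j→7 (data[7]=4≤8), i→0 (data[0]=8≥8); i<j, swap → [4,10,6,13,9,16,5,8,11]
j→6 (data[6]=5≤8), i→1 (data[1]=10≥8); i<j, swap → [4,5,6,13,9,16,10,8,11]
j→2, i→3; i≥j, return j=2. data = [4,5,6,13,9,16,10,8,11]

2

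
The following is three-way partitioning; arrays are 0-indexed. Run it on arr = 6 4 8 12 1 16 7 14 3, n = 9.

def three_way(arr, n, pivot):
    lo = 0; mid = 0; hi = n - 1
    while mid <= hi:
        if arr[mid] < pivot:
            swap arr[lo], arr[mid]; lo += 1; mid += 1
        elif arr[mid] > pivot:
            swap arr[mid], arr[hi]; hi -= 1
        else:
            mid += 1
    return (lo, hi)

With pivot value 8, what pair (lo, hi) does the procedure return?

lo=0 mid=0 hi=8
6<8: swap(0,0), lo=1 mid=1 ⇒ 6 4 8 12 1 16 7 14 3
4<8: swap(1,1), lo=2 mid=2 ⇒ 6 4 8 12 1 16 7 14 3
8=8: mid=3
12>8: swap(3,8), hi=7 ⇒ 6 4 8 3 1 16 7 14 12
3<8: swap(2,3), lo=3 mid=4 ⇒ 6 4 3 8 1 16 7 14 12
1<8: swap(3,4), lo=4 mid=5 ⇒ 6 4 3 1 8 16 7 14 12
16>8: swap(5,7), hi=6 ⇒ 6 4 3 1 8 14 7 16 12
14>8: swap(5,6), hi=5 ⇒ 6 4 3 1 8 7 14 16 12
7<8: swap(4,5), lo=5 mid=6 ⇒ 6 4 3 1 7 8 14 16 12
done. lo=5 hi=5; arr=6 4 3 1 7 8 14 16 12

(5, 5)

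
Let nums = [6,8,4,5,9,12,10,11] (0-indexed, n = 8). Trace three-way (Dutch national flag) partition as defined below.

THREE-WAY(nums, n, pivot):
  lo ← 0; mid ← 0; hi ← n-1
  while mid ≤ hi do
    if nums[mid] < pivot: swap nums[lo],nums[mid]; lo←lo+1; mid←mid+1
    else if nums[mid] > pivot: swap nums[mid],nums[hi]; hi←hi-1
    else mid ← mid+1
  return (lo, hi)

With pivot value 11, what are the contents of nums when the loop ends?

lo=0 mid=0 hi=7
6<11: swap(0,0), lo=1 mid=1 ⇒ [6,8,4,5,9,12,10,11]
8<11: swap(1,1), lo=2 mid=2 ⇒ [6,8,4,5,9,12,10,11]
4<11: swap(2,2), lo=3 mid=3 ⇒ [6,8,4,5,9,12,10,11]
5<11: swap(3,3), lo=4 mid=4 ⇒ [6,8,4,5,9,12,10,11]
9<11: swap(4,4), lo=5 mid=5 ⇒ [6,8,4,5,9,12,10,11]
12>11: swap(5,7), hi=6 ⇒ [6,8,4,5,9,11,10,12]
11=11: mid=6
10<11: swap(5,6), lo=6 mid=7 ⇒ [6,8,4,5,9,10,11,12]
done. lo=6 hi=6; nums=[6,8,4,5,9,10,11,12]

[6,8,4,5,9,10,11,12]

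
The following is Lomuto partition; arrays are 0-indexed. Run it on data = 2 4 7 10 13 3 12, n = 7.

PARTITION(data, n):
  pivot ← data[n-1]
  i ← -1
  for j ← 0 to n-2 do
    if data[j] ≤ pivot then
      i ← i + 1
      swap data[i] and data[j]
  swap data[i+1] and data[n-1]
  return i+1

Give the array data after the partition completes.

pivot=12, i=-1
j=0: 2≤12, i=0, swap(0,0) ⇒ 2 4 7 10 13 3 12
j=1: 4≤12, i=1, swap(1,1) ⇒ 2 4 7 10 13 3 12
j=2: 7≤12, i=2, swap(2,2) ⇒ 2 4 7 10 13 3 12
j=3: 10≤12, i=3, swap(3,3) ⇒ 2 4 7 10 13 3 12
j=4: 13>12, skip
j=5: 3≤12, i=4, swap(4,5) ⇒ 2 4 7 10 3 13 12
swap(5,6) ⇒ 2 4 7 10 3 12 13; return 5

2 4 7 10 3 12 13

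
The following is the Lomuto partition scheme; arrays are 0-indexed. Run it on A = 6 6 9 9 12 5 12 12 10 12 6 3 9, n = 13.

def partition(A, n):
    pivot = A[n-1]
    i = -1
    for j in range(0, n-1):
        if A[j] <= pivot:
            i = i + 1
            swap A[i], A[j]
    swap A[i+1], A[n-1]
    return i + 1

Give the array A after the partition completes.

6 6 9 9 5 6 3 9 10 12 12 12 12

pivot = A[12] = 9; i = -1
j=0: A[0]=6 ≤ 9 → i=0, swap A[0],A[0] (no change) → 6 6 9 9 12 5 12 12 10 12 6 3 9
j=1: A[1]=6 ≤ 9 → i=1, swap A[1],A[1] (no change) → 6 6 9 9 12 5 12 12 10 12 6 3 9
j=2: A[2]=9 ≤ 9 → i=2, swap A[2],A[2] (no change) → 6 6 9 9 12 5 12 12 10 12 6 3 9
j=3: A[3]=9 ≤ 9 → i=3, swap A[3],A[3] (no change) → 6 6 9 9 12 5 12 12 10 12 6 3 9
j=4: A[4]=12 > 9 → no swap
j=5: A[5]=5 ≤ 9 → i=4, swap A[4],A[5] → 6 6 9 9 5 12 12 12 10 12 6 3 9
j=6: A[6]=12 > 9 → no swap
j=7: A[7]=12 > 9 → no swap
j=8: A[8]=10 > 9 → no swap
j=9: A[9]=12 > 9 → no swap
j=10: A[10]=6 ≤ 9 → i=5, swap A[5],A[10] → 6 6 9 9 5 6 12 12 10 12 12 3 9
j=11: A[11]=3 ≤ 9 → i=6, swap A[6],A[11] → 6 6 9 9 5 6 3 12 10 12 12 12 9
final swap A[7],A[12] → 6 6 9 9 5 6 3 9 10 12 12 12 12; return 7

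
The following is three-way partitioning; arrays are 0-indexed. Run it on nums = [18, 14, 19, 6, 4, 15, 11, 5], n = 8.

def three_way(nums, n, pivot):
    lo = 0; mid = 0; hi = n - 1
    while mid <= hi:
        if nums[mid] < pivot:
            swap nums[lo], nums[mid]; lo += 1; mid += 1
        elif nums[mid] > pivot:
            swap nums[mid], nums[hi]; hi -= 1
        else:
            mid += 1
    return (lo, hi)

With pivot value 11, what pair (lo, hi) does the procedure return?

(3, 3)

pivot = 11; lo=0, mid=0, hi=7
nums[mid]=18>11: swap nums[0],nums[7]; hi=6 → [5, 14, 19, 6, 4, 15, 11, 18]
nums[mid]=5<11: swap nums[0],nums[0]; lo=1,mid=1 → [5, 14, 19, 6, 4, 15, 11, 18]
nums[mid]=14>11: swap nums[1],nums[6]; hi=5 → [5, 11, 19, 6, 4, 15, 14, 18]
nums[mid]=11=11: mid=2
nums[mid]=19>11: swap nums[2],nums[5]; hi=4 → [5, 11, 15, 6, 4, 19, 14, 18]
nums[mid]=15>11: swap nums[2],nums[4]; hi=3 → [5, 11, 4, 6, 15, 19, 14, 18]
nums[mid]=4<11: swap nums[1],nums[2]; lo=2,mid=3 → [5, 4, 11, 6, 15, 19, 14, 18]
nums[mid]=6<11: swap nums[2],nums[3]; lo=3,mid=4 → [5, 4, 6, 11, 15, 19, 14, 18]
end: lo=3, hi=3; nums = [5, 4, 6, 11, 15, 19, 14, 18]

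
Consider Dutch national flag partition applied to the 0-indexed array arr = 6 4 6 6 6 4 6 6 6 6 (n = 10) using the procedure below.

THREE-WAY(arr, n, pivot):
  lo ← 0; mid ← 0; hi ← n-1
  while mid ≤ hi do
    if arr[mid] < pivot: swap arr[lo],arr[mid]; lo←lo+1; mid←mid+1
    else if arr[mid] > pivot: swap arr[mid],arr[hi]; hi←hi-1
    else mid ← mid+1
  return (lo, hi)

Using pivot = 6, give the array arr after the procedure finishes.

4 4 6 6 6 6 6 6 6 6

lo=0 mid=0 hi=9
6=6: mid=1
4<6: swap(0,1), lo=1 mid=2 ⇒ 4 6 6 6 6 4 6 6 6 6
6=6: mid=3
6=6: mid=4
6=6: mid=5
4<6: swap(1,5), lo=2 mid=6 ⇒ 4 4 6 6 6 6 6 6 6 6
6=6: mid=7
6=6: mid=8
6=6: mid=9
6=6: mid=10
done. lo=2 hi=9; arr=4 4 6 6 6 6 6 6 6 6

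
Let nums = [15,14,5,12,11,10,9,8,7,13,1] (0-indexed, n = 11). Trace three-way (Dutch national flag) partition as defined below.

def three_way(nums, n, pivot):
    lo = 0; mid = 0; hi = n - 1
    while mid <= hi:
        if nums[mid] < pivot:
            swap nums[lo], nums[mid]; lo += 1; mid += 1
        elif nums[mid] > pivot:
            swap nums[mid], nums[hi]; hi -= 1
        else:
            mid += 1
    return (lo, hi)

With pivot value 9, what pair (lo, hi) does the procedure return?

lo=0 mid=0 hi=10
15>9: swap(0,10), hi=9 ⇒ [1,14,5,12,11,10,9,8,7,13,15]
1<9: swap(0,0), lo=1 mid=1 ⇒ [1,14,5,12,11,10,9,8,7,13,15]
14>9: swap(1,9), hi=8 ⇒ [1,13,5,12,11,10,9,8,7,14,15]
13>9: swap(1,8), hi=7 ⇒ [1,7,5,12,11,10,9,8,13,14,15]
7<9: swap(1,1), lo=2 mid=2 ⇒ [1,7,5,12,11,10,9,8,13,14,15]
5<9: swap(2,2), lo=3 mid=3 ⇒ [1,7,5,12,11,10,9,8,13,14,15]
12>9: swap(3,7), hi=6 ⇒ [1,7,5,8,11,10,9,12,13,14,15]
8<9: swap(3,3), lo=4 mid=4 ⇒ [1,7,5,8,11,10,9,12,13,14,15]
11>9: swap(4,6), hi=5 ⇒ [1,7,5,8,9,10,11,12,13,14,15]
9=9: mid=5
10>9: swap(5,5), hi=4 ⇒ [1,7,5,8,9,10,11,12,13,14,15]
done. lo=4 hi=4; nums=[1,7,5,8,9,10,11,12,13,14,15]

(4, 4)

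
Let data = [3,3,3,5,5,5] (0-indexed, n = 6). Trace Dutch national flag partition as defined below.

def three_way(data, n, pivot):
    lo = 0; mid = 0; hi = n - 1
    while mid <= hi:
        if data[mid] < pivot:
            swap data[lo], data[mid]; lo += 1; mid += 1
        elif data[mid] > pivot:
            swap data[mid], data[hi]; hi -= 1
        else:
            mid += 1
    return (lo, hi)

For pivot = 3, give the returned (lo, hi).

(0, 2)

lo=0 mid=0 hi=5
3=3: mid=1
3=3: mid=2
3=3: mid=3
5>3: swap(3,5), hi=4 ⇒ [3,3,3,5,5,5]
5>3: swap(3,4), hi=3 ⇒ [3,3,3,5,5,5]
5>3: swap(3,3), hi=2 ⇒ [3,3,3,5,5,5]
done. lo=0 hi=2; data=[3,3,3,5,5,5]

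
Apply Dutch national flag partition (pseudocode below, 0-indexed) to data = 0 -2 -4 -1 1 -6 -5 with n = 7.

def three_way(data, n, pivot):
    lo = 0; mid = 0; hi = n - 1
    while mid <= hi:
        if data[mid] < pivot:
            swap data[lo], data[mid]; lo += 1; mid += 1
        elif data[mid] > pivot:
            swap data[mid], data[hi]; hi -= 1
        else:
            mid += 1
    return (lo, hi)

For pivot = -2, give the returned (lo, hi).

lo=0 mid=0 hi=6
0>-2: swap(0,6), hi=5 ⇒ -5 -2 -4 -1 1 -6 0
-5<-2: swap(0,0), lo=1 mid=1 ⇒ -5 -2 -4 -1 1 -6 0
-2=-2: mid=2
-4<-2: swap(1,2), lo=2 mid=3 ⇒ -5 -4 -2 -1 1 -6 0
-1>-2: swap(3,5), hi=4 ⇒ -5 -4 -2 -6 1 -1 0
-6<-2: swap(2,3), lo=3 mid=4 ⇒ -5 -4 -6 -2 1 -1 0
1>-2: swap(4,4), hi=3 ⇒ -5 -4 -6 -2 1 -1 0
done. lo=3 hi=3; data=-5 -4 -6 -2 1 -1 0

(3, 3)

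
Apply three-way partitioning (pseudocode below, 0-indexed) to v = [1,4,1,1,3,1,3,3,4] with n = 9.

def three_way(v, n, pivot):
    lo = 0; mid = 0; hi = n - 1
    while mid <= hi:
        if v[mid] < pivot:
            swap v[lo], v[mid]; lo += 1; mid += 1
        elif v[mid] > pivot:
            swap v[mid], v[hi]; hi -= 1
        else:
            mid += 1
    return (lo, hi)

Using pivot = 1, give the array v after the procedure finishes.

[1,1,1,1,3,3,3,4,4]

pivot = 1; lo=0, mid=0, hi=8
v[mid]=1=1: mid=1
v[mid]=4>1: swap v[1],v[8]; hi=7 → [1,4,1,1,3,1,3,3,4]
v[mid]=4>1: swap v[1],v[7]; hi=6 → [1,3,1,1,3,1,3,4,4]
v[mid]=3>1: swap v[1],v[6]; hi=5 → [1,3,1,1,3,1,3,4,4]
v[mid]=3>1: swap v[1],v[5]; hi=4 → [1,1,1,1,3,3,3,4,4]
v[mid]=1=1: mid=2
v[mid]=1=1: mid=3
v[mid]=1=1: mid=4
v[mid]=3>1: swap v[4],v[4]; hi=3 → [1,1,1,1,3,3,3,4,4]
end: lo=0, hi=3; v = [1,1,1,1,3,3,3,4,4]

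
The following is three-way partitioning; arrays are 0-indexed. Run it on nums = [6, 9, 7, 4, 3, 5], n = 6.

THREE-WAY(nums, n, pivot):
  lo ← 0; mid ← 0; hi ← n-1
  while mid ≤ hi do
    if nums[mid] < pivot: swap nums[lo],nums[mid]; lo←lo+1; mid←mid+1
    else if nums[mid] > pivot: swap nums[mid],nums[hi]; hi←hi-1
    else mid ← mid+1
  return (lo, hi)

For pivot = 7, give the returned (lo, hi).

(4, 4)

lo=0 mid=0 hi=5
6<7: swap(0,0), lo=1 mid=1 ⇒ [6, 9, 7, 4, 3, 5]
9>7: swap(1,5), hi=4 ⇒ [6, 5, 7, 4, 3, 9]
5<7: swap(1,1), lo=2 mid=2 ⇒ [6, 5, 7, 4, 3, 9]
7=7: mid=3
4<7: swap(2,3), lo=3 mid=4 ⇒ [6, 5, 4, 7, 3, 9]
3<7: swap(3,4), lo=4 mid=5 ⇒ [6, 5, 4, 3, 7, 9]
done. lo=4 hi=4; nums=[6, 5, 4, 3, 7, 9]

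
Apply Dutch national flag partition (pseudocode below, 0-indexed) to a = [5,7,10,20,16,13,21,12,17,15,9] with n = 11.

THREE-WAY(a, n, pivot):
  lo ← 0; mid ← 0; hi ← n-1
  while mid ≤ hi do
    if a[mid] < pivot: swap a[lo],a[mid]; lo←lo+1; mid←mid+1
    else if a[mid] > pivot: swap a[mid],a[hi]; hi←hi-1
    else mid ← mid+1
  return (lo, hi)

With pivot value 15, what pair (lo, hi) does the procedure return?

(6, 6)

lo=0 mid=0 hi=10
5<15: swap(0,0), lo=1 mid=1 ⇒ [5,7,10,20,16,13,21,12,17,15,9]
7<15: swap(1,1), lo=2 mid=2 ⇒ [5,7,10,20,16,13,21,12,17,15,9]
10<15: swap(2,2), lo=3 mid=3 ⇒ [5,7,10,20,16,13,21,12,17,15,9]
20>15: swap(3,10), hi=9 ⇒ [5,7,10,9,16,13,21,12,17,15,20]
9<15: swap(3,3), lo=4 mid=4 ⇒ [5,7,10,9,16,13,21,12,17,15,20]
16>15: swap(4,9), hi=8 ⇒ [5,7,10,9,15,13,21,12,17,16,20]
15=15: mid=5
13<15: swap(4,5), lo=5 mid=6 ⇒ [5,7,10,9,13,15,21,12,17,16,20]
21>15: swap(6,8), hi=7 ⇒ [5,7,10,9,13,15,17,12,21,16,20]
17>15: swap(6,7), hi=6 ⇒ [5,7,10,9,13,15,12,17,21,16,20]
12<15: swap(5,6), lo=6 mid=7 ⇒ [5,7,10,9,13,12,15,17,21,16,20]
done. lo=6 hi=6; a=[5,7,10,9,13,12,15,17,21,16,20]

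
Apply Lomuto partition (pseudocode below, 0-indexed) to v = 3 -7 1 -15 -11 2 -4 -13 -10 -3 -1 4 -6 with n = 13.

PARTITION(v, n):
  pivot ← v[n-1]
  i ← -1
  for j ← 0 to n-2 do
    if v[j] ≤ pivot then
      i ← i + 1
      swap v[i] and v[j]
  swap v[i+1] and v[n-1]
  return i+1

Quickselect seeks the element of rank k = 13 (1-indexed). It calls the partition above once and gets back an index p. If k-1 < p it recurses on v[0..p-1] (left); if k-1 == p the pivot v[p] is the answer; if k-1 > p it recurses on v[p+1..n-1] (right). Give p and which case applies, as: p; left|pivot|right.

pivot=-6, i=-1
j=0: 3>-6, skip
j=1: -7≤-6, i=0, swap(0,1) ⇒ -7 3 1 -15 -11 2 -4 -13 -10 -3 -1 4 -6
j=2: 1>-6, skip
j=3: -15≤-6, i=1, swap(1,3) ⇒ -7 -15 1 3 -11 2 -4 -13 -10 -3 -1 4 -6
j=4: -11≤-6, i=2, swap(2,4) ⇒ -7 -15 -11 3 1 2 -4 -13 -10 -3 -1 4 -6
j=5: 2>-6, skip
j=6: -4>-6, skip
j=7: -13≤-6, i=3, swap(3,7) ⇒ -7 -15 -11 -13 1 2 -4 3 -10 -3 -1 4 -6
j=8: -10≤-6, i=4, swap(4,8) ⇒ -7 -15 -11 -13 -10 2 -4 3 1 -3 -1 4 -6
j=9: -3>-6, skip
j=10: -1>-6, skip
j=11: 4>-6, skip
swap(5,12) ⇒ -7 -15 -11 -13 -10 -6 -4 3 1 -3 -1 4 2; return 5
p = 5; k-1 = 12 > 5 ⇒ right

5; right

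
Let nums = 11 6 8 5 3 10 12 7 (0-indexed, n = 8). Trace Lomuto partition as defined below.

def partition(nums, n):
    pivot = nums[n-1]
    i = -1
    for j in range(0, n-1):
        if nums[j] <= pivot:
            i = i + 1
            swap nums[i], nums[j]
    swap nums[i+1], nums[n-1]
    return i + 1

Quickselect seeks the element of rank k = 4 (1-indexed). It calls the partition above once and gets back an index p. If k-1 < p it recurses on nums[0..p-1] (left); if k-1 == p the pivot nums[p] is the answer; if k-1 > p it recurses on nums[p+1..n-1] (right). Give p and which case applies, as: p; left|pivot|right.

pivot=7, i=-1
j=0: 11>7, skip
j=1: 6≤7, i=0, swap(0,1) ⇒ 6 11 8 5 3 10 12 7
j=2: 8>7, skip
j=3: 5≤7, i=1, swap(1,3) ⇒ 6 5 8 11 3 10 12 7
j=4: 3≤7, i=2, swap(2,4) ⇒ 6 5 3 11 8 10 12 7
j=5: 10>7, skip
j=6: 12>7, skip
swap(3,7) ⇒ 6 5 3 7 8 10 12 11; return 3
p = 3; k-1 = 3 == 3 ⇒ pivot

3; pivot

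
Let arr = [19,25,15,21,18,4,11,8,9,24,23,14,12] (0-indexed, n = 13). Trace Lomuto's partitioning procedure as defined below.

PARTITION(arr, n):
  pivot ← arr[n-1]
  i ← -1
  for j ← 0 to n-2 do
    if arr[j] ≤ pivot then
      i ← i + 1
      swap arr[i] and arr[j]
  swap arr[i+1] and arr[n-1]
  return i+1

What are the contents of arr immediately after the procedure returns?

[4,11,8,9,12,19,25,15,21,24,23,14,18]

pivot=12, i=-1
j=0: 19>12, skip
j=1: 25>12, skip
j=2: 15>12, skip
j=3: 21>12, skip
j=4: 18>12, skip
j=5: 4≤12, i=0, swap(0,5) ⇒ [4,25,15,21,18,19,11,8,9,24,23,14,12]
j=6: 11≤12, i=1, swap(1,6) ⇒ [4,11,15,21,18,19,25,8,9,24,23,14,12]
j=7: 8≤12, i=2, swap(2,7) ⇒ [4,11,8,21,18,19,25,15,9,24,23,14,12]
j=8: 9≤12, i=3, swap(3,8) ⇒ [4,11,8,9,18,19,25,15,21,24,23,14,12]
j=9: 24>12, skip
j=10: 23>12, skip
j=11: 14>12, skip
swap(4,12) ⇒ [4,11,8,9,12,19,25,15,21,24,23,14,18]; return 4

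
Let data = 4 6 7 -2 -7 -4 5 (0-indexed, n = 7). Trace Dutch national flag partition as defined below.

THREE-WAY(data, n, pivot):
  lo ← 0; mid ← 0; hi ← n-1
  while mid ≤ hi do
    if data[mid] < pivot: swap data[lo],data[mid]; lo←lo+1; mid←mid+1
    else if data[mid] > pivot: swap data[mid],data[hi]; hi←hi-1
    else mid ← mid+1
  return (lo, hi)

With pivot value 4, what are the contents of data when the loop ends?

lo=0 mid=0 hi=6
4=4: mid=1
6>4: swap(1,6), hi=5 ⇒ 4 5 7 -2 -7 -4 6
5>4: swap(1,5), hi=4 ⇒ 4 -4 7 -2 -7 5 6
-4<4: swap(0,1), lo=1 mid=2 ⇒ -4 4 7 -2 -7 5 6
7>4: swap(2,4), hi=3 ⇒ -4 4 -7 -2 7 5 6
-7<4: swap(1,2), lo=2 mid=3 ⇒ -4 -7 4 -2 7 5 6
-2<4: swap(2,3), lo=3 mid=4 ⇒ -4 -7 -2 4 7 5 6
done. lo=3 hi=3; data=-4 -7 -2 4 7 5 6

-4 -7 -2 4 7 5 6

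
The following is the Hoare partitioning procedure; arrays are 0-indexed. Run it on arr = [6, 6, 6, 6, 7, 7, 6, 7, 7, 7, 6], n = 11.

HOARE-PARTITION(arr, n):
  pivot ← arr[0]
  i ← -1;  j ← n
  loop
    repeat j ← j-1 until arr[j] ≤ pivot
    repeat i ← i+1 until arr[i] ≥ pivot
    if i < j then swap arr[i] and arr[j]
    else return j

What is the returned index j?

pivot=6
j stops at 10 (6), i stops at 0 (6); swap ⇒ [6, 6, 6, 6, 7, 7, 6, 7, 7, 7, 6]
j stops at 6 (6), i stops at 1 (6); swap ⇒ [6, 6, 6, 6, 7, 7, 6, 7, 7, 7, 6]
j stops at 3 (6), i stops at 2 (6); swap ⇒ [6, 6, 6, 6, 7, 7, 6, 7, 7, 7, 6]
j stops at 2, i stops at 3; i≥j ⇒ return 2. arr=[6, 6, 6, 6, 7, 7, 6, 7, 7, 7, 6]

2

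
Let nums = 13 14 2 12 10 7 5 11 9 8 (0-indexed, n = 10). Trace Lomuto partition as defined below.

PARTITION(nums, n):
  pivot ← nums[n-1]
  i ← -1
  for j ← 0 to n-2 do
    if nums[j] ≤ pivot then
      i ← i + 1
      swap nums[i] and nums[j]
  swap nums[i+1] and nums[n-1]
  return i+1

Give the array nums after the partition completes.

2 7 5 8 10 14 13 11 9 12

pivot = nums[9] = 8; i = -1
j=0: nums[0]=13 > 8 → no swap
j=1: nums[1]=14 > 8 → no swap
j=2: nums[2]=2 ≤ 8 → i=0, swap nums[0],nums[2] → 2 14 13 12 10 7 5 11 9 8
j=3: nums[3]=12 > 8 → no swap
j=4: nums[4]=10 > 8 → no swap
j=5: nums[5]=7 ≤ 8 → i=1, swap nums[1],nums[5] → 2 7 13 12 10 14 5 11 9 8
j=6: nums[6]=5 ≤ 8 → i=2, swap nums[2],nums[6] → 2 7 5 12 10 14 13 11 9 8
j=7: nums[7]=11 > 8 → no swap
j=8: nums[8]=9 > 8 → no swap
final swap nums[3],nums[9] → 2 7 5 8 10 14 13 11 9 12; return 3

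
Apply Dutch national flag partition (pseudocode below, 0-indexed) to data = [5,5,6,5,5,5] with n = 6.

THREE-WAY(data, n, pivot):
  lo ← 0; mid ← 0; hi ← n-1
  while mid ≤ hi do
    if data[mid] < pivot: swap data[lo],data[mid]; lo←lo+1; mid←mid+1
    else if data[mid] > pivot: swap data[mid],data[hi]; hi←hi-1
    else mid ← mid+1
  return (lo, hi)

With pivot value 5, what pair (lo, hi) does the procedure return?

pivot = 5; lo=0, mid=0, hi=5
data[mid]=5=5: mid=1
data[mid]=5=5: mid=2
data[mid]=6>5: swap data[2],data[5]; hi=4 → [5,5,5,5,5,6]
data[mid]=5=5: mid=3
data[mid]=5=5: mid=4
data[mid]=5=5: mid=5
end: lo=0, hi=4; data = [5,5,5,5,5,6]

(0, 4)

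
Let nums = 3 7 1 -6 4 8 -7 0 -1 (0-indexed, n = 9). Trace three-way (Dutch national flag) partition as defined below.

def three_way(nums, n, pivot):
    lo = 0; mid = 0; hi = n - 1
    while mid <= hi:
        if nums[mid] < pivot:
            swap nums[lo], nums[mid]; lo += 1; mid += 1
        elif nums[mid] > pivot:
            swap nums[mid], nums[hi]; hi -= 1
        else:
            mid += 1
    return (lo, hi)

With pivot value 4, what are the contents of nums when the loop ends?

3 -1 1 -6 0 -7 4 8 7

lo=0 mid=0 hi=8
3<4: swap(0,0), lo=1 mid=1 ⇒ 3 7 1 -6 4 8 -7 0 -1
7>4: swap(1,8), hi=7 ⇒ 3 -1 1 -6 4 8 -7 0 7
-1<4: swap(1,1), lo=2 mid=2 ⇒ 3 -1 1 -6 4 8 -7 0 7
1<4: swap(2,2), lo=3 mid=3 ⇒ 3 -1 1 -6 4 8 -7 0 7
-6<4: swap(3,3), lo=4 mid=4 ⇒ 3 -1 1 -6 4 8 -7 0 7
4=4: mid=5
8>4: swap(5,7), hi=6 ⇒ 3 -1 1 -6 4 0 -7 8 7
0<4: swap(4,5), lo=5 mid=6 ⇒ 3 -1 1 -6 0 4 -7 8 7
-7<4: swap(5,6), lo=6 mid=7 ⇒ 3 -1 1 -6 0 -7 4 8 7
done. lo=6 hi=6; nums=3 -1 1 -6 0 -7 4 8 7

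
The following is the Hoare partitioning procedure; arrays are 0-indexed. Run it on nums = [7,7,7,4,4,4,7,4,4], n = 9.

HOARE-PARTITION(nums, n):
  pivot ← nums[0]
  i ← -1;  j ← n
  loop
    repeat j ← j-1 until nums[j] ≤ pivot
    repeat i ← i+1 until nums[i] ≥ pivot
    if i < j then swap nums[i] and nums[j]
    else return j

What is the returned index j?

pivot = nums[0] = 7; i = -1, j = 9
j→8 (nums[8]=4≤7), i→0 (nums[0]=7≥7); i<j, swap → [4,7,7,4,4,4,7,4,7]
j→7 (nums[7]=4≤7), i→1 (nums[1]=7≥7); i<j, swap → [4,4,7,4,4,4,7,7,7]
j→6 (nums[6]=7≤7), i→2 (nums[2]=7≥7); i<j, swap → [4,4,7,4,4,4,7,7,7]
j→5, i→6; i≥j, return j=5. nums = [4,4,7,4,4,4,7,7,7]

5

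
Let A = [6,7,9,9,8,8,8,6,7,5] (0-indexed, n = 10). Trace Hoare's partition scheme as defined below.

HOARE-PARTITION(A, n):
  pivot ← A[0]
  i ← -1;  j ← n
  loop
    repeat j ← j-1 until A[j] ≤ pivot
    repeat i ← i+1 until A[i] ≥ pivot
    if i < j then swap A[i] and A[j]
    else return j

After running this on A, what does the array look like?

pivot = A[0] = 6; i = -1, j = 10
j→9 (A[9]=5≤6), i→0 (A[0]=6≥6); i<j, swap → [5,7,9,9,8,8,8,6,7,6]
j→7 (A[7]=6≤6), i→1 (A[1]=7≥6); i<j, swap → [5,6,9,9,8,8,8,7,7,6]
j→1, i→2; i≥j, return j=1. A = [5,6,9,9,8,8,8,7,7,6]

[5,6,9,9,8,8,8,7,7,6]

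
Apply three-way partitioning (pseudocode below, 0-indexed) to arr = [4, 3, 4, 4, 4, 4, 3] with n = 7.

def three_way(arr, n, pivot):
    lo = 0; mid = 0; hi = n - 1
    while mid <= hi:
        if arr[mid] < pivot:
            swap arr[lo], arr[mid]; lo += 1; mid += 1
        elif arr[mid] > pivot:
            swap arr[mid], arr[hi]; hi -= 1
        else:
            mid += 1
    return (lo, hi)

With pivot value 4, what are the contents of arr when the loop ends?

pivot = 4; lo=0, mid=0, hi=6
arr[mid]=4=4: mid=1
arr[mid]=3<4: swap arr[0],arr[1]; lo=1,mid=2 → [3, 4, 4, 4, 4, 4, 3]
arr[mid]=4=4: mid=3
arr[mid]=4=4: mid=4
arr[mid]=4=4: mid=5
arr[mid]=4=4: mid=6
arr[mid]=3<4: swap arr[1],arr[6]; lo=2,mid=7 → [3, 3, 4, 4, 4, 4, 4]
end: lo=2, hi=6; arr = [3, 3, 4, 4, 4, 4, 4]

[3, 3, 4, 4, 4, 4, 4]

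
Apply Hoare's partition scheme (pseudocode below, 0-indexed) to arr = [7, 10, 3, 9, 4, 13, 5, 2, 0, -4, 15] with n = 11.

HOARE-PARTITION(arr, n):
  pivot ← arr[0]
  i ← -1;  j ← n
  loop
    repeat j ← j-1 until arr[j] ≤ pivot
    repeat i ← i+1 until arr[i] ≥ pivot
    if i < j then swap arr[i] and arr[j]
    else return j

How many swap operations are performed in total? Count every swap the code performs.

pivot = arr[0] = 7; i = -1, j = 11
j→9 (arr[9]=-4≤7), i→0 (arr[0]=7≥7); i<j, swap → [-4, 10, 3, 9, 4, 13, 5, 2, 0, 7, 15]
j→8 (arr[8]=0≤7), i→1 (arr[1]=10≥7); i<j, swap → [-4, 0, 3, 9, 4, 13, 5, 2, 10, 7, 15]
j→7 (arr[7]=2≤7), i→3 (arr[3]=9≥7); i<j, swap → [-4, 0, 3, 2, 4, 13, 5, 9, 10, 7, 15]
j→6 (arr[6]=5≤7), i→5 (arr[5]=13≥7); i<j, swap → [-4, 0, 3, 2, 4, 5, 13, 9, 10, 7, 15]
j→5, i→6; i≥j, return j=5. arr = [-4, 0, 3, 2, 4, 5, 13, 9, 10, 7, 15]

4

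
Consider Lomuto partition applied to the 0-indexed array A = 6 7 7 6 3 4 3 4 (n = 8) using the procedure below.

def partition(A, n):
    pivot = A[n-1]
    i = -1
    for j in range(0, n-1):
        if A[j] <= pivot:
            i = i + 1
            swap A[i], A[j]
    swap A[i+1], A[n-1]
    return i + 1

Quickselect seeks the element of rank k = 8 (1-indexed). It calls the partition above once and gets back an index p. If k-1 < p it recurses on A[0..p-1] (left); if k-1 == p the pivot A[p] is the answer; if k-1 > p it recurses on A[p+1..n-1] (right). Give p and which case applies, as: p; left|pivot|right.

3; right

pivot = A[7] = 4; i = -1
j=0: A[0]=6 > 4 → no swap
j=1: A[1]=7 > 4 → no swap
j=2: A[2]=7 > 4 → no swap
j=3: A[3]=6 > 4 → no swap
j=4: A[4]=3 ≤ 4 → i=0, swap A[0],A[4] → 3 7 7 6 6 4 3 4
j=5: A[5]=4 ≤ 4 → i=1, swap A[1],A[5] → 3 4 7 6 6 7 3 4
j=6: A[6]=3 ≤ 4 → i=2, swap A[2],A[6] → 3 4 3 6 6 7 7 4
final swap A[3],A[7] → 3 4 3 4 6 7 7 6; return 3
p = 3; k-1 = 7 > 3 ⇒ right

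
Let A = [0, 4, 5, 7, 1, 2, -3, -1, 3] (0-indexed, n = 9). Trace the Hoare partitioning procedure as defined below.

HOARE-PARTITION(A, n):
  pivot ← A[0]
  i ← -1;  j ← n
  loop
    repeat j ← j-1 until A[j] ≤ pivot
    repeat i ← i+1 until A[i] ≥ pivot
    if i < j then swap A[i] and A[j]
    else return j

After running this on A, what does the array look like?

[-1, -3, 5, 7, 1, 2, 4, 0, 3]

pivot = A[0] = 0; i = -1, j = 9
j→7 (A[7]=-1≤0), i→0 (A[0]=0≥0); i<j, swap → [-1, 4, 5, 7, 1, 2, -3, 0, 3]
j→6 (A[6]=-3≤0), i→1 (A[1]=4≥0); i<j, swap → [-1, -3, 5, 7, 1, 2, 4, 0, 3]
j→1, i→2; i≥j, return j=1. A = [-1, -3, 5, 7, 1, 2, 4, 0, 3]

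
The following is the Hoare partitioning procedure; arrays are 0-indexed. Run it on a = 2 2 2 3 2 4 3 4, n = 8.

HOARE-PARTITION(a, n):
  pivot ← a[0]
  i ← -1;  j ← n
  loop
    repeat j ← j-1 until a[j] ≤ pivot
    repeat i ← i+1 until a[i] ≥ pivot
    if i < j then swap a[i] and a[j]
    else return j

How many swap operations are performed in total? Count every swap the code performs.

2

pivot = a[0] = 2; i = -1, j = 8
j→4 (a[4]=2≤2), i→0 (a[0]=2≥2); i<j, swap → 2 2 2 3 2 4 3 4
j→2 (a[2]=2≤2), i→1 (a[1]=2≥2); i<j, swap → 2 2 2 3 2 4 3 4
j→1, i→2; i≥j, return j=1. a = 2 2 2 3 2 4 3 4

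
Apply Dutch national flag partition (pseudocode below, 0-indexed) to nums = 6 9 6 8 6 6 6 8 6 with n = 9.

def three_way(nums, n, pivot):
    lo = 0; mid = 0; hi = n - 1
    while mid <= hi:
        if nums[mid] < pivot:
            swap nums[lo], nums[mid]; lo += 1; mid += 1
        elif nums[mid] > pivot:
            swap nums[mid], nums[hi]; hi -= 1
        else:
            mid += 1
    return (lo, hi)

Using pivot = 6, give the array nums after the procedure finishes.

pivot = 6; lo=0, mid=0, hi=8
nums[mid]=6=6: mid=1
nums[mid]=9>6: swap nums[1],nums[8]; hi=7 → 6 6 6 8 6 6 6 8 9
nums[mid]=6=6: mid=2
nums[mid]=6=6: mid=3
nums[mid]=8>6: swap nums[3],nums[7]; hi=6 → 6 6 6 8 6 6 6 8 9
nums[mid]=8>6: swap nums[3],nums[6]; hi=5 → 6 6 6 6 6 6 8 8 9
nums[mid]=6=6: mid=4
nums[mid]=6=6: mid=5
nums[mid]=6=6: mid=6
end: lo=0, hi=5; nums = 6 6 6 6 6 6 8 8 9

6 6 6 6 6 6 8 8 9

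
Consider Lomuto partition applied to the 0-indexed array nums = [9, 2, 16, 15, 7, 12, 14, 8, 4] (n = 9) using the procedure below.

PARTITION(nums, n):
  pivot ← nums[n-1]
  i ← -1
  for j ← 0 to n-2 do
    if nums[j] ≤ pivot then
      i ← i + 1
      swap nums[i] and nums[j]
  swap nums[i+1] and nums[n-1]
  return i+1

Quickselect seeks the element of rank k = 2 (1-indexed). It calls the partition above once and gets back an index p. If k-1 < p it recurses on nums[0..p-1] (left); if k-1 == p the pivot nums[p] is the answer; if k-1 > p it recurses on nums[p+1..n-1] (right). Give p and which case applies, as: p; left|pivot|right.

pivot=4, i=-1
j=0: 9>4, skip
j=1: 2≤4, i=0, swap(0,1) ⇒ [2, 9, 16, 15, 7, 12, 14, 8, 4]
j=2: 16>4, skip
j=3: 15>4, skip
j=4: 7>4, skip
j=5: 12>4, skip
j=6: 14>4, skip
j=7: 8>4, skip
swap(1,8) ⇒ [2, 4, 16, 15, 7, 12, 14, 8, 9]; return 1
p = 1; k-1 = 1 == 1 ⇒ pivot

1; pivot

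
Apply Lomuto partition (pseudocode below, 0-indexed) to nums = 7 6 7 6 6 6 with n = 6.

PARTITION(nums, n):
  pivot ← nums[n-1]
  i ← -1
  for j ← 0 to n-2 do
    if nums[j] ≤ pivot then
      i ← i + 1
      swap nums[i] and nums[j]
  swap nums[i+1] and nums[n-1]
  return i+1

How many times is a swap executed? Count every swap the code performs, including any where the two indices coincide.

4

pivot = nums[5] = 6; i = -1
j=0: nums[0]=7 > 6 → no swap
j=1: nums[1]=6 ≤ 6 → i=0, swap nums[0],nums[1] → 6 7 7 6 6 6
j=2: nums[2]=7 > 6 → no swap
j=3: nums[3]=6 ≤ 6 → i=1, swap nums[1],nums[3] → 6 6 7 7 6 6
j=4: nums[4]=6 ≤ 6 → i=2, swap nums[2],nums[4] → 6 6 6 7 7 6
final swap nums[3],nums[5] → 6 6 6 6 7 7; return 3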